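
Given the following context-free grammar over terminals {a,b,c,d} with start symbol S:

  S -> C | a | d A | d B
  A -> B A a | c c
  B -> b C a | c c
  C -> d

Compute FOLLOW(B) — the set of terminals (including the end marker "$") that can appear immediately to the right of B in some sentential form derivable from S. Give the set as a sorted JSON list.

Compute FIRST by fixpoint:
pass 1:
  A via A→c c: +{c}
  B via B→b C a: +{b}
  B via B→c c: +{c}
  C via C→d: +{d}
  S via S→C: +{d}
  S via S→a: +{a}
  S: {a,d}  A: {c}  B: {b,c}  C: {d}
pass 2:
  A via A→B A a: +{b}
  S: {a,d}  A: {b,c}  B: {b,c}  C: {d}
pass 3: (stable)
  S: {a,d}  A: {b,c}  B: {b,c}  C: {d}

FOLLOW sets:
seed FOLLOW(S) with $
pass 1:
  A→B A a: FOLLOW(B) ⊇ FIRST(A) = {b,c}; new: +{b,c}
  A→B A a: FOLLOW(A) ⊇ FIRST(a) = {a}; new: +{a}
  B→b C a: FOLLOW(C) ⊇ FIRST(a) = {a}; new: +{a}
  S→C: FOLLOW(C) ⊇ FOLLOW(S) ⊇ {$}; new: +{$}
  S→d A: FOLLOW(A) ⊇ FOLLOW(S) ⊇ {$}; new: +{$}
  S→d B: FOLLOW(B) ⊇ FOLLOW(S) ⊇ {$}; new: +{$}
  FOLLOW[S]={$}  FOLLOW[A]={$,a}  FOLLOW[B]={$,b,c}  FOLLOW[C]={$,a}
pass 2: — fixpoint
  FOLLOW[S]={$}  FOLLOW[A]={$,a}  FOLLOW[B]={$,b,c}  FOLLOW[C]={$,a}

FOLLOW(B) = ["$", "b", "c"]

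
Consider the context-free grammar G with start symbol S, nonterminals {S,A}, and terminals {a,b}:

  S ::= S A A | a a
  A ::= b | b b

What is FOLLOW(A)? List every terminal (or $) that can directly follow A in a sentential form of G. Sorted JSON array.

FIRST sets, iterate to fixpoint:
iter 1:
  A via A→b: +{b}
  S via S→a a: +{a}
  FIRST(S)={a}  FIRST(A)={b}
iter 2: done
  FIRST(S)={a}  FIRST(A)={b}

FOLLOW sets:
initialize: $ ∈ FOLLOW(S)
pass 1:
  S→S A A: FOLLOW(S) ⊇ FIRST(A) = {b}; new: +{b}
  S→S A A: FOLLOW(A) ⊇ FIRST(A) = {b}; new: +{b}
  S→S A A: FOLLOW(A) ⊇ FOLLOW(S) ⊇ {$,b}; new: +{$}
  FOLLOW[S]={$,b}  FOLLOW[A]={$,b}
pass 2: — fixpoint
  FOLLOW[S]={$,b}  FOLLOW[A]={$,b}

FOLLOW(A) = ["$", "b"]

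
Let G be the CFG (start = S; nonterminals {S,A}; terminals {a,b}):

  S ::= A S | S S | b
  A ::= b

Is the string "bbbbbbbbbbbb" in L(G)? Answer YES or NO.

Convert to CNF:
  S -> A S | S S | b
  A -> b

CYK fill:
  T[0,0] 'b' = {A,S}
  T[1,1] 'b' = {A,S}
  T[2,2] 'b' = {A,S}
  T[3,3] 'b' = {A,S}
  T[4,4] 'b' = {A,S}
  T[5,5] 'b' = {A,S}
  T[6,6] 'b' = {A,S}
  T[7,7] 'b' = {A,S}
  T[8,8] 'b' = {A,S}
  T[9,9] 'b' = {A,S}
  T[10,10] 'b' = {A,S}
  T[11,11] 'b' = {A,S}
  T[0,1] 'bb' = {S}
  T[1,2] 'bb' = {S}
  T[2,3] 'bb' = {S}
  T[3,4] 'bb' = {S}
  T[4,5] 'bb' = {S}
  T[5,6] 'bb' = {S}
  T[6,7] 'bb' = {S}
  T[7,8] 'bb' = {S}
  T[8,9] 'bb' = {S}
  T[9,10] 'bb' = {S}
  T[10,11] 'bb' = {S}
  T[0,2] 'bbb' = {S}
  T[1,3] 'bbb' = {S}
  T[2,4] 'bbb' = {S}
  T[3,5] 'bbb' = {S}
  T[4,6] 'bbb' = {S}
  T[5,7] 'bbb' = {S}
  T[6,8] 'bbb' = {S}
  T[7,9] 'bbb' = {S}
  T[8,10] 'bbb' = {S}
  T[9,11] 'bbb' = {S}
  T[0,3] 'bbbb' = {S}
  T[1,4] 'bbbb' = {S}
  T[2,5] 'bbbb' = {S}
  T[3,6] 'bbbb' = {S}
  T[4,7] 'bbbb' = {S}
  T[5,8] 'bbbb' = {S}
  T[6,9] 'bbbb' = {S}
  T[7,10] 'bbbb' = {S}
  T[8,11] 'bbbb' = {S}
  T[0,4] 'bbbbb' = {S}
  T[1,5] 'bbbbb' = {S}
  T[2,6] 'bbbbb' = {S}
  T[3,7] 'bbbbb' = {S}
  T[4,8] 'bbbbb' = {S}
  T[5,9] 'bbbbb' = {S}
  T[6,10] 'bbbbb' = {S}
  T[7,11] 'bbbbb' = {S}
  T[0,5] 'bbbbbb' = {S}
  T[1,6] 'bbbbbb' = {S}
  T[2,7] 'bbbbbb' = {S}
  T[3,8] 'bbbbbb' = {S}
  T[4,9] 'bbbbbb' = {S}
  T[5,10] 'bbbbbb' = {S}
  T[6,11] 'bbbbbb' = {S}
  T[0,6] 'bbbbbbb' = {S}
  T[1,7] 'bbbbbbb' = {S}
  T[2,8] 'bbbbbbb' = {S}
  T[3,9] 'bbbbbbb' = {S}
  T[4,10] 'bbbbbbb' = {S}
  T[5,11] 'bbbbbbb' = {S}
  T[0,7] 'bbbbbbbb' = {S}
  T[1,8] 'bbbbbbbb' = {S}
  T[2,9] 'bbbbbbbb' = {S}
  T[3,10] 'bbbbbbbb' = {S}
  T[4,11] 'bbbbbbbb' = {S}
  T[0,8] 'bbbbbbbbb' = {S}
  T[1,9] 'bbbbbbbbb' = {S}
  T[2,10] 'bbbbbbbbb' = {S}
  T[3,11] 'bbbbbbbbb' = {S}
  T[0,9] 'bbbbbbbbbb' = {S}
  T[1,10] 'bbbbbbbbbb' = {S}
  T[2,11] 'bbbbbbbbbb' = {S}
  T[0,10] 'bbbbbbbbbbb' = {S}
  T[1,11] 'bbbbbbbbbbb' = {S}
  T[0,11] 'bbbbbbbbbbbb' = {S}

S ∈ T[0,11] ⇒ YES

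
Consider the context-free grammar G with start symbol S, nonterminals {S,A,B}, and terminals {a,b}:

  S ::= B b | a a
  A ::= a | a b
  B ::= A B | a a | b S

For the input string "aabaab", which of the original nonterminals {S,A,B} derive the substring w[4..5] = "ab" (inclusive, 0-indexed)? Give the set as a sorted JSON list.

Convert to CNF:
  S -> B T1 | T0 T0
  A -> T0 T1 | a
  B -> A B | T0 T0 | T1 S
  T0 -> a
  T1 -> b

CYK fill, restricted to cells inside w[4..5]:
  cell(4,4) a: {A,T0}  orig:{A}
  cell(5,5) b: {T1}  orig:{}
  cell(4,5) ab: {A}

Original NTs in T[4,5] deriving "ab": ["A"]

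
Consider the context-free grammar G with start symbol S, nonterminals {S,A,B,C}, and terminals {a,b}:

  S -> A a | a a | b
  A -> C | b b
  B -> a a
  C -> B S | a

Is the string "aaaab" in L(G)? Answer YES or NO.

CNF form of G:
  S -> A T1 | T1 T1 | b
  A -> B S | T0 T0 | a
  B -> T1 T1
  C -> B S | a
  T0 -> b
  T1 -> a

Fill CYK table bottom-up:
  [0..0]={A,C,T1}  "a"  orig:{A,C}
  [1..1]={A,C,T1}  "a"  orig:{A,C}
  [2..2]={A,C,T1}  "a"  orig:{A,C}
  [3..3]={A,C,T1}  "a"  orig:{A,C}
  [4..4]={S,T0}  "b"  orig:{S}
  [0..1]={B,S}  "aa"
  [1..2]={B,S}  "aa"
  [2..3]={B,S}  "aa"
  [3..4]=∅  "ab"
  [0..2]=∅  "aaa"
  [1..3]=∅  "aaa"
  [2..4]={A,C}  "aab"
  [0..3]={A,C}  "aaaa"
  [1..4]=∅  "aaab"
  [0..4]=∅  "aaaab"

S ∉ T[0,4] ⇒ NO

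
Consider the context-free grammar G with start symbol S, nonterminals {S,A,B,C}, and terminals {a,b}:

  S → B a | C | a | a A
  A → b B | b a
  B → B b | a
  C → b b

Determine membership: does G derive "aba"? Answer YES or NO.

CNF form of G:
  S -> B T1 | T0 T0 | T1 A | a
  A -> T0 B | T0 T1
  B -> B T0 | a
  C -> T0 T0
  T0 -> b
  T1 -> a

CYK table (by increasing span):
  [0..0]={B,S,T1}  "a"  orig:{B,S}
  [1..1]={T0}  "b"  orig:{}
  [2..2]={B,S,T1}  "a"  orig:{B,S}
  [0..1]={B}  "ab"
  [1..2]={A}  "ba"
  [0..2]={S}  "aba"

S ∈ T[0,2] ⇒ YES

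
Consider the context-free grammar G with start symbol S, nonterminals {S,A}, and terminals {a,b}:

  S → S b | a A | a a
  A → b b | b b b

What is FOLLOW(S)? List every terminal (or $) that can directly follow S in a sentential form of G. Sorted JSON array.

FIRST iteration:
[1]
  A via A→b b: +{b}
  S via S→a A: +{a}
  S: {a}  A: {b}
[2] done
  S: {a}  A: {b}

Compute FOLLOW by fixpoint:
initialize: $ ∈ FOLLOW(S)
[1]
  S→S b: FOLLOW(S) ⊇ FIRST(b) = {b}; new: +{b}
  S→a A: FOLLOW(A) ⊇ FOLLOW(S) ⊇ {$,b}; new: +{$,b}
  S: {$,b}  A: {$,b}
[2] done
  S: {$,b}  A: {$,b}

FOLLOW(S) = ["$", "b"]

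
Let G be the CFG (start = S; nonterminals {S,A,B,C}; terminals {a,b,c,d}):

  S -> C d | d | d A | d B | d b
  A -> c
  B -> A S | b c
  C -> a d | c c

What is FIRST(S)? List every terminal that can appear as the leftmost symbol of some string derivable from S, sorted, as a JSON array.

FIRST sets, iterate to fixpoint:
[1]
  A via A→c: +{c}
  B via B→A S: +{c}
  B via B→b c: +{b}
  C via C→a d: +{a}
  C via C→c c: +{c}
  S via S→C d: +{a,c}
  S via S→d: +{d}
  FIRST[S]={a,c,d}  FIRST[A]={c}  FIRST[B]={b,c}  FIRST[C]={a,c}
[2] — fixpoint
  FIRST[S]={a,c,d}  FIRST[A]={c}  FIRST[B]={b,c}  FIRST[C]={a,c}

FIRST(S) = ["a", "c", "d"]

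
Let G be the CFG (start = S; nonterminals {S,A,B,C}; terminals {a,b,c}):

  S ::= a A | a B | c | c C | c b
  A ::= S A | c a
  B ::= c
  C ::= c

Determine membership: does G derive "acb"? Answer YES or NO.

CNF form of G:
  S -> T0 C | T0 T2 | T1 A | T1 B | c
  A -> S A | T0 T1
  B -> c
  C -> c
  T0 -> c
  T1 -> a
  T2 -> b

CYK table (by increasing span):
  [0..0]={T1}  "a"  orig:{}
  [1..1]={B,C,S,T0}  "c"  orig:{B,C,S}
  [2..2]={T2}  "b"  orig:{}
  [0..1]={S}  "ac"
  [1..2]={S}  "cb"
  [0..2]=∅  "acb"

S ∉ T[0,2] ⇒ NO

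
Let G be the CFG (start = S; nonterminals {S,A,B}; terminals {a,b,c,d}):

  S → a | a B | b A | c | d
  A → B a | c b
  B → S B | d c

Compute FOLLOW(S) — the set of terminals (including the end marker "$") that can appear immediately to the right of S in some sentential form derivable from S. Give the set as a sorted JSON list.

FIRST sets, iterate to fixpoint:
pass 1:
  A via A→c b: +{c}
  B via B→d c: +{d}
  S via S→a: +{a}
  S via S→b A: +{b}
  S via S→c: +{c}
  S via S→d: +{d}
  FIRST[S]={a,b,c,d}  FIRST[A]={c}  FIRST[B]={d}
pass 2:
  A via A→B a: +{d}
  B via B→S B: +{a,b,c}
  FIRST[S]={a,b,c,d}  FIRST[A]={c,d}  FIRST[B]={a,b,c,d}
pass 3:
  A via A→B a: +{a,b}
  FIRST[S]={a,b,c,d}  FIRST[A]={a,b,c,d}  FIRST[B]={a,b,c,d}
pass 4: done
  FIRST[S]={a,b,c,d}  FIRST[A]={a,b,c,d}  FIRST[B]={a,b,c,d}

FOLLOW sets:
seed FOLLOW(S) with $
iter 1:
  A→B a: FOLLOW(B) ⊇ FIRST(a) = {a}; new: +{a}
  B→S B: FOLLOW(S) ⊇ FIRST(B) = {a,b,c,d}; new: +{a,b,c,d}
  S→a B: FOLLOW(B) ⊇ FOLLOW(S) ⊇ {$,a,b,c,d}; new: +{$,b,c,d}
  S→b A: FOLLOW(A) ⊇ FOLLOW(S) ⊇ {$,a,b,c,d}; new: +{$,a,b,c,d}
  FOLLOW[S]={$,a,b,c,d}  FOLLOW[A]={$,a,b,c,d}  FOLLOW[B]={$,a,b,c,d}
iter 2: (stable)
  FOLLOW[S]={$,a,b,c,d}  FOLLOW[A]={$,a,b,c,d}  FOLLOW[B]={$,a,b,c,d}

FOLLOW(S) = ["$", "a", "b", "c", "d"]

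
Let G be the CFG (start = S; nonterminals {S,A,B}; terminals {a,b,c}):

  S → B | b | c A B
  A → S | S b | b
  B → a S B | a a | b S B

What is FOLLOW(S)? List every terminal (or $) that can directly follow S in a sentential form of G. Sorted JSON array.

FIRST iteration:
iter 1:
  A via A→b: +{b}
  B via B→a S B: +{a}
  B via B→b S B: +{b}
  S via S→B: +{a,b}
  S via S→c A B: +{c}
  S: {a,b,c}  A: {b}  B: {a,b}
iter 2:
  A via A→S: +{a,c}
  S: {a,b,c}  A: {a,b,c}  B: {a,b}
iter 3: (no change)
  S: {a,b,c}  A: {a,b,c}  B: {a,b}

FOLLOW sets:
initialize: $ ∈ FOLLOW(S)
iter 1:
  A→S b: FOLLOW(S) ⊇ FIRST(b) = {b}; new: +{b}
  B→a S B: FOLLOW(S) ⊇ FIRST(B) = {a,b}; new: +{a}
  S→B: FOLLOW(B) ⊇ FOLLOW(S) ⊇ {$,a,b}; new: +{$,a,b}
  S→c A B: FOLLOW(A) ⊇ FIRST(B) = {a,b}; new: +{a,b}
  FOLLOW(S)={$,a,b}  FOLLOW(A)={a,b}  FOLLOW(B)={$,a,b}
iter 2: — fixpoint
  FOLLOW(S)={$,a,b}  FOLLOW(A)={a,b}  FOLLOW(B)={$,a,b}

FOLLOW(S) = ["$", "a", "b"]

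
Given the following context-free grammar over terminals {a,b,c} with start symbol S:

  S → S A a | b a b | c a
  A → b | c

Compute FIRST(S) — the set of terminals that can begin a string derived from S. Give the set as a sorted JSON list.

FIRST iteration:
round 1:
  A via A→b: +{b}
  A via A→c: +{c}
  S via S→b a b: +{b}
  S via S→c a: +{c}
  FIRST(S)={b,c}  FIRST(A)={b,c}
round 2: — fixpoint
  FIRST(S)={b,c}  FIRST(A)={b,c}

FIRST(S) = ["b", "c"]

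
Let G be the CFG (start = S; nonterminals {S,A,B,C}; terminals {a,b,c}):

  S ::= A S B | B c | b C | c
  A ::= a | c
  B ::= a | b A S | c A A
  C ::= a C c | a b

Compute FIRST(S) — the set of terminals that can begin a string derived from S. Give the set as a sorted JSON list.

FIRST iteration:
round 1:
  A via A→a: +{a}
  A via A→c: +{c}
  B via B→a: +{a}
  B via B→b A S: +{b}
  B via B→c A A: +{c}
  C via C→a C c: +{a}
  S via S→A S B: +{a,c}
  S via S→B c: +{b}
  FIRST[S]={a,b,c}  FIRST[A]={a,c}  FIRST[B]={a,b,c}  FIRST[C]={a}
round 2: (stable)
  FIRST[S]={a,b,c}  FIRST[A]={a,c}  FIRST[B]={a,b,c}  FIRST[C]={a}

FIRST(S) = ["a", "b", "c"]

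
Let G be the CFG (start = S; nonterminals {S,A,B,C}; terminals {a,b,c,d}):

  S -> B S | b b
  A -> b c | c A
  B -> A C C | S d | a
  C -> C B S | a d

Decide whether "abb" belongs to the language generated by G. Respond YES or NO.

Convert to CNF:
  S -> B S | T0 T0
  A -> T0 T1 | T1 A
  B -> A X4 | S T2 | a
  C -> C X5 | T3 T2
  T0 -> b
  T1 -> c
  T2 -> d
  T3 -> a
  X4 -> C C
  X5 -> B S

CYK fill:
  T[0,0] 'a' = {B,T3}  orig:{B}
  T[1,1] 'b' = {T0}  orig:{}
  T[2,2] 'b' = {T0}  orig:{}
  T[0,1] 'ab' = ∅
  T[1,2] 'bb' = {S}
  T[0,2] 'abb' = {S,X5}  orig:{S}

S ∈ T[0,2] ⇒ YES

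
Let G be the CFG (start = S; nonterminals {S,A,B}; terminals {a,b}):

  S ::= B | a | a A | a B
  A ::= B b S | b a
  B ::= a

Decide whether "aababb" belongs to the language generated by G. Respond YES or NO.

Convert to CNF:
  S -> T1 A | T1 B | a
  A -> B X2 | T0 T1
  B -> a
  T0 -> b
  T1 -> a
  X2 -> T0 S

CYK table (by increasing span):
  [0..0]={B,S,T1}  "a"  orig:{B,S}
  [1..1]={B,S,T1}  "a"  orig:{B,S}
  [2..2]={T0}  "b"  orig:{}
  [3..3]={B,S,T1}  "a"  orig:{B,S}
  [4..4]={T0}  "b"  orig:{}
  [5..5]={T0}  "b"  orig:{}
  [0..1]={S}  "aa"
  [1..2]=∅  "ab"
  [2..3]={A,X2}  "ba"  orig:{A}
  [3..4]=∅  "ab"
  [4..5]=∅  "bb"
  [0..2]=∅  "aab"
  [1..3]={A,S}  "aba"
  [2..4]=∅  "bab"
  [3..5]=∅  "abb"
  [0..3]={S}  "aaba"
  [1..4]=∅  "abab"
  [2..5]=∅  "babb"
  [0..4]=∅  "aabab"
  [1..5]=∅  "ababb"
  [0..5]=∅  "aababb"

S ∉ T[0,5] ⇒ NO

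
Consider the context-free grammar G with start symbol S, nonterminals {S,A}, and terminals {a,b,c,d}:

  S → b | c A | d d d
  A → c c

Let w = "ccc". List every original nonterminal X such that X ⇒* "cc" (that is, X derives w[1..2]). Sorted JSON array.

Convert to CNF:
  S -> T0 A | T1 X2 | b
  A -> T0 T0
  T0 -> c
  T1 -> d
  X2 -> T1 T1

CYK table (by increasing span) — only the sub-triangle for w[1..2]:
  T[1,1] 'c' = {T0}  orig:{}
  T[2,2] 'c' = {T0}  orig:{}
  T[1,2] 'cc' = {A}

Original NTs in T[1,2] deriving "cc": ["A"]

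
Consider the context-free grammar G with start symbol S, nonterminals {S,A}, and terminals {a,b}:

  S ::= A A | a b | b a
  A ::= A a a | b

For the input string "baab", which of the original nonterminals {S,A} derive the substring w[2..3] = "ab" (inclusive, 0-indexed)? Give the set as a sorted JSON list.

CNF form of G:
  S -> A A | T0 T1 | T1 T0
  A -> A X2 | b
  T0 -> a
  T1 -> b
  X2 -> T0 T0

Fill CYK table bottom-up — only the sub-triangle for w[2..3]:
  T[2,2] 'a' = {T0}  orig:{}
  T[3,3] 'b' = {A,T1}  orig:{A}
  T[2,3] 'ab' = {S}

Original NTs in T[2,3] deriving "ab": ["S"]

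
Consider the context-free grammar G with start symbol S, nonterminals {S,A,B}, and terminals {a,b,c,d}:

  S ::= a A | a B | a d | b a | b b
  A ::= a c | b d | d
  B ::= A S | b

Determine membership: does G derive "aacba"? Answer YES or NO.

CNF form of G:
  S -> T0 A | T0 B | T0 T3 | T2 T0 | T2 T2
  A -> T0 T1 | T2 T3 | d
  B -> A S | b
  T0 -> a
  T1 -> c
  T2 -> b
  T3 -> d

Fill CYK table bottom-up:
  [0..0]={T0}  "a"  orig:{}
  [1..1]={T0}  "a"  orig:{}
  [2..2]={T1}  "c"  orig:{}
  [3..3]={B,T2}  "b"  orig:{B}
  [4..4]={T0}  "a"  orig:{}
  [0..1]=∅  "aa"
  [1..2]={A}  "ac"
  [2..3]=∅  "cb"
  [3..4]={S}  "ba"
  [0..2]={S}  "aac"
  [1..3]=∅  "acb"
  [2..4]=∅  "cba"
  [0..3]=∅  "aacb"
  [1..4]={B}  "acba"
  [0..4]={S}  "aacba"

S ∈ T[0,4] ⇒ YES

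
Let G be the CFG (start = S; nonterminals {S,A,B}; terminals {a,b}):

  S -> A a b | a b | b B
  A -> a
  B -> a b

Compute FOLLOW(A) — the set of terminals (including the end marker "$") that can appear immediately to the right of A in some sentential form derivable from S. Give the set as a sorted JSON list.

FIRST iteration:
iter 1:
  A via A→a: +{a}
  B via B→a b: +{a}
  S via S→A a b: +{a}
  S via S→b B: +{b}
  FIRST[S]={a,b}  FIRST[A]={a}  FIRST[B]={a}
iter 2: (no change)
  FIRST[S]={a,b}  FIRST[A]={a}  FIRST[B]={a}

FOLLOW sets:
initialize: $ ∈ FOLLOW(S)
iter 1:
  S→A a b: FOLLOW(A) ⊇ FIRST(a) = {a}; new: +{a}
  S→b B: FOLLOW(B) ⊇ FOLLOW(S) ⊇ {$}; new: +{$}
  FOLLOW(S)={$}  FOLLOW(A)={a}  FOLLOW(B)={$}
iter 2: (stable)
  FOLLOW(S)={$}  FOLLOW(A)={a}  FOLLOW(B)={$}

FOLLOW(A) = ["a"]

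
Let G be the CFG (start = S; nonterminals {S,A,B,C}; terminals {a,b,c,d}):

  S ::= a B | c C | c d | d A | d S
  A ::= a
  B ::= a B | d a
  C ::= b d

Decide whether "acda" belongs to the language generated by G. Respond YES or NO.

Convert to CNF:
  S -> T0 B | T1 A | T1 S | T3 C | T3 T1
  A -> a
  B -> T0 B | T1 T0
  C -> T2 T1
  T0 -> a
  T1 -> d
  T2 -> b
  T3 -> c

CYK fill:
  [0..0]={A,T0}  "a"  orig:{A}
  [1..1]={T3}  "c"  orig:{}
  [2..2]={T1}  "d"  orig:{}
  [3..3]={A,T0}  "a"  orig:{A}
  [0..1]=∅  "ac"
  [1..2]={S}  "cd"
  [2..3]={B,S}  "da"
  [0..2]=∅  "acd"
  [1..3]=∅  "cda"
  [0..3]=∅  "acda"

S ∉ T[0,3] ⇒ NO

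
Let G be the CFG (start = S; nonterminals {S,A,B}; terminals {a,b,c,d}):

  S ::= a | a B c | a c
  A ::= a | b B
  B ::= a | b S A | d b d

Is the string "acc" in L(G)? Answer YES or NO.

Convert to CNF:
  S -> T2 T3 | T2 X6 | a
  A -> T0 B | a
  B -> T0 X4 | T1 X5 | a
  T0 -> b
  T1 -> d
  T2 -> a
  T3 -> c
  X4 -> S A
  X5 -> T0 T1
  X6 -> B T3

Fill CYK table bottom-up:
  cell(0,0) a: {A,B,S,T2}  orig:{A,B,S}
  cell(1,1) c: {T3}  orig:{}
  cell(2,2) c: {T3}  orig:{}
  cell(0,1) ac: {S,X6}  orig:{S}
  cell(1,2) cc: ∅
  cell(0,2) acc: ∅

S ∉ T[0,2] ⇒ NO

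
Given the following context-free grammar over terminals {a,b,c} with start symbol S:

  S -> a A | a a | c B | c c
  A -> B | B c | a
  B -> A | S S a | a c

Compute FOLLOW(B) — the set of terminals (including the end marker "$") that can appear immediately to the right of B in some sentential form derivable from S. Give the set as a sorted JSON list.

FIRST iteration:
[1]
  A via A→a: +{a}
  B via B→A: +{a}
  S via S→a A: +{a}
  S via S→c B: +{c}
  S: {a,c}  A: {a}  B: {a}
[2]
  B via B→S S a: +{c}
  S: {a,c}  A: {a}  B: {a,c}
[3]
  A via A→B: +{c}
  S: {a,c}  A: {a,c}  B: {a,c}
[4] (no change)
  S: {a,c}  A: {a,c}  B: {a,c}

FOLLOW iteration:
FOLLOW(S) := {$}
iter 1:
  A→B c: FOLLOW(B) ⊇ FIRST(c) = {c}; new: +{c}
  B→A: FOLLOW(A) ⊇ FOLLOW(B) ⊇ {c}; new: +{c}
  B→S S a: FOLLOW(S) ⊇ FIRST(S) = {a,c}; new: +{a,c}
  S→a A: FOLLOW(A) ⊇ FOLLOW(S) ⊇ {$,a,c}; new: +{$,a}
  S→c B: FOLLOW(B) ⊇ FOLLOW(S) ⊇ {$,a,c}; new: +{$,a}
  FOLLOW[S]={$,a,c}  FOLLOW[A]={$,a,c}  FOLLOW[B]={$,a,c}
iter 2: (stable)
  FOLLOW[S]={$,a,c}  FOLLOW[A]={$,a,c}  FOLLOW[B]={$,a,c}

FOLLOW(B) = ["$", "a", "c"]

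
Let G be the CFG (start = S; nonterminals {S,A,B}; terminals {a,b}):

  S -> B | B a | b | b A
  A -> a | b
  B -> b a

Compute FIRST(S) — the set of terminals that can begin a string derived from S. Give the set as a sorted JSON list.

FIRST iteration:
iter 1:
  A via A→a: +{a}
  A via A→b: +{b}
  B via B→b a: +{b}
  S via S→B: +{b}
  S: {b}  A: {a,b}  B: {b}
iter 2: (no change)
  S: {b}  A: {a,b}  B: {b}

FIRST(S) = ["b"]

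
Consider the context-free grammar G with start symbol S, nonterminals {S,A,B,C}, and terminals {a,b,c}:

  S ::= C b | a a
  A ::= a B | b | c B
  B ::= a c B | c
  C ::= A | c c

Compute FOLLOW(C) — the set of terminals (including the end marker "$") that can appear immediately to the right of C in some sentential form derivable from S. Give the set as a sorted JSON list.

FIRST sets, iterate to fixpoint:
pass 1:
  A via A→a B: +{a}
  A via A→b: +{b}
  A via A→c B: +{c}
  B via B→a c B: +{a}
  B via B→c: +{c}
  C via C→A: +{a,b,c}
  S via S→C b: +{a,b,c}
  FIRST[S]={a,b,c}  FIRST[A]={a,b,c}  FIRST[B]={a,c}  FIRST[C]={a,b,c}
pass 2: done
  FIRST[S]={a,b,c}  FIRST[A]={a,b,c}  FIRST[B]={a,c}  FIRST[C]={a,b,c}

FOLLOW iteration:
FOLLOW(S) := {$}
pass 1:
  S→C b: FOLLOW(C) ⊇ FIRST(b) = {b}; new: +{b}
  FOLLOW(S)={$}  FOLLOW(A)={}  FOLLOW(B)={}  FOLLOW(C)={b}
pass 2:
  C→A: FOLLOW(A) ⊇ FOLLOW(C) ⊇ {b}; new: +{b}
  FOLLOW(S)={$}  FOLLOW(A)={b}  FOLLOW(B)={}  FOLLOW(C)={b}
pass 3:
  A→a B: FOLLOW(B) ⊇ FOLLOW(A) ⊇ {b}; new: +{b}
  FOLLOW(S)={$}  FOLLOW(A)={b}  FOLLOW(B)={b}  FOLLOW(C)={b}
pass 4: (no change)
  FOLLOW(S)={$}  FOLLOW(A)={b}  FOLLOW(B)={b}  FOLLOW(C)={b}

FOLLOW(C) = ["b"]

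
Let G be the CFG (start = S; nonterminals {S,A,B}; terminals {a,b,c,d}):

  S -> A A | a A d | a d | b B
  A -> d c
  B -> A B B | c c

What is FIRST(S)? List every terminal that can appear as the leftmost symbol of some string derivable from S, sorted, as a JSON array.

Compute FIRST by fixpoint:
[1]
  A via A→d c: +{d}
  B via B→A B B: +{d}
  B via B→c c: +{c}
  S via S→A A: +{d}
  S via S→a A d: +{a}
  S via S→b B: +{b}
  FIRST(S)={a,b,d}  FIRST(A)={d}  FIRST(B)={c,d}
[2] done
  FIRST(S)={a,b,d}  FIRST(A)={d}  FIRST(B)={c,d}

FIRST(S) = ["a", "b", "d"]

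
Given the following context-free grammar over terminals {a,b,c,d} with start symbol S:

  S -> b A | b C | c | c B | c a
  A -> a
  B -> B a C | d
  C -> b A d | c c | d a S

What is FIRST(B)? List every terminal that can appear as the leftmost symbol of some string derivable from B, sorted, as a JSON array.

FIRST sets, iterate to fixpoint:
pass 1:
  A via A→a: +{a}
  B via B→d: +{d}
  C via C→b A d: +{b}
  C via C→c c: +{c}
  C via C→d a S: +{d}
  S via S→b A: +{b}
  S via S→c: +{c}
  FIRST[S]={b,c}  FIRST[A]={a}  FIRST[B]={d}  FIRST[C]={b,c,d}
pass 2: (no change)
  FIRST[S]={b,c}  FIRST[A]={a}  FIRST[B]={d}  FIRST[C]={b,c,d}

FIRST(B) = ["d"]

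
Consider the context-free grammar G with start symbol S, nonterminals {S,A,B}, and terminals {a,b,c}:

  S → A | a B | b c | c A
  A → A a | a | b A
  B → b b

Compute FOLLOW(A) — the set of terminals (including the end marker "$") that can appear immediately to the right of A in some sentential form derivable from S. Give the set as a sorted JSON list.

FIRST sets, iterate to fixpoint:
round 1:
  A via A→a: +{a}
  A via A→b A: +{b}
  B via B→b b: +{b}
  S via S→A: +{a,b}
  S via S→c A: +{c}
  S: {a,b,c}  A: {a,b}  B: {b}
round 2: (stable)
  S: {a,b,c}  A: {a,b}  B: {b}

Compute FOLLOW by fixpoint:
seed FOLLOW(S) with $
round 1:
  A→A a: FOLLOW(A) ⊇ FIRST(a) = {a}; new: +{a}
  S→A: FOLLOW(A) ⊇ FOLLOW(S) ⊇ {$}; new: +{$}
  S→a B: FOLLOW(B) ⊇ FOLLOW(S) ⊇ {$}; new: +{$}
  FOLLOW(S)={$}  FOLLOW(A)={$,a}  FOLLOW(B)={$}
round 2: (stable)
  FOLLOW(S)={$}  FOLLOW(A)={$,a}  FOLLOW(B)={$}

FOLLOW(A) = ["$", "a"]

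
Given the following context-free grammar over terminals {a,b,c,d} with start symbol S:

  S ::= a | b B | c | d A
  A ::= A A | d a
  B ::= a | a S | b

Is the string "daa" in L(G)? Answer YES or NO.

CNF form of G:
  S -> T0 A | T2 B | a | c
  A -> A A | T0 T1
  B -> T1 S | a | b
  T0 -> d
  T1 -> a
  T2 -> b

CYK fill:
  T[0,0] 'd' = {T0}  orig:{}
  T[1,1] 'a' = {B,S,T1}  orig:{B,S}
  T[2,2] 'a' = {B,S,T1}  orig:{B,S}
  T[0,1] 'da' = {A}
  T[1,2] 'aa' = {B}
  T[0,2] 'daa' = ∅

S ∉ T[0,2] ⇒ NO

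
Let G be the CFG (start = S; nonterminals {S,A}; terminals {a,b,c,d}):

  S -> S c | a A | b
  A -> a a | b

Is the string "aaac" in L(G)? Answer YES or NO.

CNF form of G:
  S -> S T1 | T0 A | b
  A -> T0 T0 | b
  T0 -> a
  T1 -> c

Fill CYK table bottom-up:
  [0..0]={T0}  "a"  orig:{}
  [1..1]={T0}  "a"  orig:{}
  [2..2]={T0}  "a"  orig:{}
  [3..3]={T1}  "c"  orig:{}
  [0..1]={A}  "aa"
  [1..2]={A}  "aa"
  [2..3]=∅  "ac"
  [0..2]={S}  "aaa"
  [1..3]=∅  "aac"
  [0..3]={S}  "aaac"

S ∈ T[0,3] ⇒ YES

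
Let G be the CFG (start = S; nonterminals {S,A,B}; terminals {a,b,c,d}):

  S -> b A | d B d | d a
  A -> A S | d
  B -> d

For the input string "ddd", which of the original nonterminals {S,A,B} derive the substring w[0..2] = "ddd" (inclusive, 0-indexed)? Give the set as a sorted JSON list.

Convert to CNF:
  S -> T0 A | T1 T2 | T1 X3
  A -> A S | d
  B -> d
  T0 -> b
  T1 -> d
  T2 -> a
  X3 -> B T1

CYK table (by increasing span) (cells [i..j] with 0 ≤ i ≤ j ≤ 2 only):
  [0..0]={A,B,T1}  "d"  orig:{A,B}
  [1..1]={A,B,T1}  "d"  orig:{A,B}
  [2..2]={A,B,T1}  "d"  orig:{A,B}
  [0..1]={X3}  "dd"  orig:{}
  [1..2]={X3}  "dd"  orig:{}
  [0..2]={S}  "ddd"

Original NTs in T[0,2] deriving "ddd": ["S"]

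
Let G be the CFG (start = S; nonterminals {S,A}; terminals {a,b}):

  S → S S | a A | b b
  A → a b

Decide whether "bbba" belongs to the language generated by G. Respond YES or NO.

CNF form of G:
  S -> S S | T0 A | T1 T1
  A -> T0 T1
  T0 -> a
  T1 -> b

CYK fill:
  T[0,0] 'b' = {T1}  orig:{}
  T[1,1] 'b' = {T1}  orig:{}
  T[2,2] 'b' = {T1}  orig:{}
  T[3,3] 'a' = {T0}  orig:{}
  T[0,1] 'bb' = {S}
  T[1,2] 'bb' = {S}
  T[2,3] 'ba' = ∅
  T[0,2] 'bbb' = ∅
  T[1,3] 'bba' = ∅
  T[0,3] 'bbba' = ∅

S ∉ T[0,3] ⇒ NO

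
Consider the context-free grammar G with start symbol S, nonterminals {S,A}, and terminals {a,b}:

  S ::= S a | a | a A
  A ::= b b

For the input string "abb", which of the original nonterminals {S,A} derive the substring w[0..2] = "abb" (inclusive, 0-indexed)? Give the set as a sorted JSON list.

CNF form of G:
  S -> S T1 | T1 A | a
  A -> T0 T0
  T0 -> b
  T1 -> a

CYK fill — only the sub-triangle for w[0..2]:
  cell(0,0) a: {S,T1}  orig:{S}
  cell(1,1) b: {T0}  orig:{}
  cell(2,2) b: {T0}  orig:{}
  cell(0,1) ab: ∅
  cell(1,2) bb: {A}
  cell(0,2) abb: {S}

Original NTs in T[0,2] deriving "abb": ["S"]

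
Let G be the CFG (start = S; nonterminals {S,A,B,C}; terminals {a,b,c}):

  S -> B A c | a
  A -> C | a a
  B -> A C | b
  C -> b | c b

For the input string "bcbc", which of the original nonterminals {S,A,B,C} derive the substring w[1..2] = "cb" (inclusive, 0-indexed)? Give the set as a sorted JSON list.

Convert to CNF:
  S -> B X3 | a
  A -> T0 T0 | T1 T2 | b
  B -> A C | b
  C -> T1 T2 | b
  T0 -> a
  T1 -> c
  T2 -> b
  X3 -> A T1

CYK fill, restricted to cells inside w[1..2]:
  cell(1,1) c: {T1}  orig:{}
  cell(2,2) b: {A,B,C,T2}  orig:{A,B,C}
  cell(1,2) cb: {A,C}

Original NTs in T[1,2] deriving "cb": ["A", "C"]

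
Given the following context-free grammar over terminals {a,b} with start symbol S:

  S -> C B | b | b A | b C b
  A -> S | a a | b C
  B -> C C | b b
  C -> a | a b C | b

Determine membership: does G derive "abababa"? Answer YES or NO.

Convert to CNF:
  S -> C B | T1 A | T1 X4 | b
  A -> C B | T0 T0 | T1 A | T1 C | T1 X2 | b
  B -> C C | T1 T1
  C -> T0 X3 | a | b
  T0 -> a
  T1 -> b
  X2 -> C T1
  X3 -> T1 C
  X4 -> C T1

CYK fill:
  [0..0]={C,T0}  "a"  orig:{C}
  [1..1]={A,C,S,T1}  "b"  orig:{A,C,S}
  [2..2]={C,T0}  "a"  orig:{C}
  [3..3]={A,C,S,T1}  "b"  orig:{A,C,S}
  [4..4]={C,T0}  "a"  orig:{C}
  [5..5]={A,C,S,T1}  "b"  orig:{A,C,S}
  [6..6]={C,T0}  "a"  orig:{C}
  [0..1]={B,X2,X4}  "ab"  orig:{B}
  [1..2]={A,B,X3}  "ba"  orig:{A,B}
  [2..3]={B,X2,X4}  "ab"  orig:{B}
  [3..4]={A,B,X3}  "ba"  orig:{A,B}
  [4..5]={B,X2,X4}  "ab"  orig:{B}
  [5..6]={A,B,X3}  "ba"  orig:{A,B}
  [0..2]={A,C,S}  "aba"
  [1..3]={A,S}  "bab"
  [2..4]={A,C,S}  "aba"
  [3..5]={A,S}  "bab"
  [4..6]={A,C,S}  "aba"
  [0..3]={B,X2,X4}  "abab"  orig:{B}
  [1..4]={A,B,S,X3}  "baba"  orig:{A,B,S}
  [2..5]={B,X2,X4}  "abab"  orig:{B}
  [3..6]={A,B,S,X3}  "baba"  orig:{A,B,S}
  [0..4]={A,C,S}  "ababa"
  [1..5]={A,S}  "babab"
  [2..6]={A,C,S}  "ababa"
  [0..5]={B,X2,X4}  "ababab"  orig:{B}
  [1..6]={A,B,S,X3}  "bababa"  orig:{A,B,S}
  [0..6]={A,C,S}  "abababa"

S ∈ T[0,6] ⇒ YES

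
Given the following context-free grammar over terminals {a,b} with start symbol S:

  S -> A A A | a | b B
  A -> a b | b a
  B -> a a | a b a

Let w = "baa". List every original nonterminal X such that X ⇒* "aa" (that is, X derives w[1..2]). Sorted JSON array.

CNF form of G:
  S -> A X3 | T1 B | a
  A -> T0 T1 | T1 T0
  B -> T0 T0 | T0 X2
  T0 -> a
  T1 -> b
  X2 -> T1 T0
  X3 -> A A

CYK table (by increasing span) (cells [i..j] with 1 ≤ i ≤ j ≤ 2 only):
  T[1,1] 'a' = {S,T0}  orig:{S}
  T[2,2] 'a' = {S,T0}  orig:{S}
  T[1,2] 'aa' = {B}

Original NTs in T[1,2] deriving "aa": ["B"]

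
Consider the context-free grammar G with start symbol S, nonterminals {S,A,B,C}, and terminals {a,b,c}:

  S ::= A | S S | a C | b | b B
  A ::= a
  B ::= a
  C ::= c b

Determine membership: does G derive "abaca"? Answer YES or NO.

CNF form of G:
  S -> S S | T1 B | T2 C | a | b
  A -> a
  B -> a
  C -> T0 T1
  T0 -> c
  T1 -> b
  T2 -> a

CYK fill:
  T[0,0] 'a' = {A,B,S,T2}  orig:{A,B,S}
  T[1,1] 'b' = {S,T1}  orig:{S}
  T[2,2] 'a' = {A,B,S,T2}  orig:{A,B,S}
  T[3,3] 'c' = {T0}  orig:{}
  T[4,4] 'a' = {A,B,S,T2}  orig:{A,B,S}
  T[0,1] 'ab' = {S}
  T[1,2] 'ba' = {S}
  T[2,3] 'ac' = ∅
  T[3,4] 'ca' = ∅
  T[0,2] 'aba' = {S}
  T[1,3] 'bac' = ∅
  T[2,4] 'aca' = ∅
  T[0,3] 'abac' = ∅
  T[1,4] 'baca' = ∅
  T[0,4] 'abaca' = ∅

S ∉ T[0,4] ⇒ NO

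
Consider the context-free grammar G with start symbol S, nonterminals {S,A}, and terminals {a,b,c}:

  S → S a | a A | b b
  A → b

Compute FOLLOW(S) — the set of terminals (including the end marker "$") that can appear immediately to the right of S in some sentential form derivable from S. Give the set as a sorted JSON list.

FIRST iteration:
[1]
  A via A→b: +{b}
  S via S→a A: +{a}
  S via S→b b: +{b}
  S: {a,b}  A: {b}
[2] — fixpoint
  S: {a,b}  A: {b}

FOLLOW sets:
FOLLOW(S) := {$}
round 1:
  S→S a: FOLLOW(S) ⊇ FIRST(a) = {a}; new: +{a}
  S→a A: FOLLOW(A) ⊇ FOLLOW(S) ⊇ {$,a}; new: +{$,a}
  S: {$,a}  A: {$,a}
round 2: (no change)
  S: {$,a}  A: {$,a}

FOLLOW(S) = ["$", "a"]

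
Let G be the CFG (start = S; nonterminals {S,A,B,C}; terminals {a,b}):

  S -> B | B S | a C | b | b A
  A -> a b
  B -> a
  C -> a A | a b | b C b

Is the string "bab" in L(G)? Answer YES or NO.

CNF form of G:
  S -> B S | T0 C | T1 A | a | b
  A -> T0 T1
  B -> a
  C -> T0 A | T0 T1 | T1 X2
  T0 -> a
  T1 -> b
  X2 -> C T1

Fill CYK table bottom-up:
  cell(0,0) b: {S,T1}  orig:{S}
  cell(1,1) a: {B,S,T0}  orig:{B,S}
  cell(2,2) b: {S,T1}  orig:{S}
  cell(0,1) ba: ∅
  cell(1,2) ab: {A,C,S}
  cell(0,2) bab: {S}

S ∈ T[0,2] ⇒ YES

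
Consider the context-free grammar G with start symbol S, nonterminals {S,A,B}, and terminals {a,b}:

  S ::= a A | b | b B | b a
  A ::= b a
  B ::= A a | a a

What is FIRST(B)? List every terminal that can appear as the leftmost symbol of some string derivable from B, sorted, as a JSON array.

FIRST iteration:
round 1:
  A via A→b a: +{b}
  B via B→A a: +{b}
  B via B→a a: +{a}
  S via S→a A: +{a}
  S via S→b: +{b}
  FIRST(S)={a,b}  FIRST(A)={b}  FIRST(B)={a,b}
round 2: (stable)
  FIRST(S)={a,b}  FIRST(A)={b}  FIRST(B)={a,b}

FIRST(B) = ["a", "b"]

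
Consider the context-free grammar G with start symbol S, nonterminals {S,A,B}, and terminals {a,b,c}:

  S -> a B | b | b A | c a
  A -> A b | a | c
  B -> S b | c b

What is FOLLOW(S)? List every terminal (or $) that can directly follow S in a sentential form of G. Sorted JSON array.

FIRST iteration:
round 1:
  A via A→a: +{a}
  A via A→c: +{c}
  B via B→c b: +{c}
  S via S→a B: +{a}
  S via S→b: +{b}
  S via S→c a: +{c}
  S: {a,b,c}  A: {a,c}  B: {c}
round 2:
  B via B→S b: +{a,b}
  S: {a,b,c}  A: {a,c}  B: {a,b,c}
round 3: done
  S: {a,b,c}  A: {a,c}  B: {a,b,c}

FOLLOW iteration:
initialize: $ ∈ FOLLOW(S)
round 1:
  A→A b: FOLLOW(A) ⊇ FIRST(b) = {b}; new: +{b}
  B→S b: FOLLOW(S) ⊇ FIRST(b) = {b}; new: +{b}
  S→a B: FOLLOW(B) ⊇ FOLLOW(S) ⊇ {$,b}; new: +{$,b}
  S→b A: FOLLOW(A) ⊇ FOLLOW(S) ⊇ {$,b}; new: +{$}
  FOLLOW(S)={$,b}  FOLLOW(A)={$,b}  FOLLOW(B)={$,b}
round 2: (no change)
  FOLLOW(S)={$,b}  FOLLOW(A)={$,b}  FOLLOW(B)={$,b}

FOLLOW(S) = ["$", "b"]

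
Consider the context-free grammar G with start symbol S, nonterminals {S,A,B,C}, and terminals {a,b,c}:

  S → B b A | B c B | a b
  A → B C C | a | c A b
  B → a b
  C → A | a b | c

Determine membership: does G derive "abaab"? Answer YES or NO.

CNF form of G:
  S -> B X7 | B X8 | T2 T1
  A -> B X3 | T0 X4 | a
  B -> T2 T1
  C -> B X5 | T0 X6 | T2 T1 | a | c
  T0 -> c
  T1 -> b
  T2 -> a
  X3 -> C C
  X4 -> A T1
  X5 -> C C
  X6 -> A T1
  X7 -> T1 A
  X8 -> T0 B

Fill CYK table bottom-up:
  [0..0]={A,C,T2}  "a"  orig:{A,C}
  [1..1]={T1}  "b"  orig:{}
  [2..2]={A,C,T2}  "a"  orig:{A,C}
  [3..3]={A,C,T2}  "a"  orig:{A,C}
  [4..4]={T1}  "b"  orig:{}
  [0..1]={B,C,S,X4,X6}  "ab"  orig:{B,C,S}
  [1..2]={X7}  "ba"  orig:{}
  [2..3]={X3,X5}  "aa"  orig:{}
  [3..4]={B,C,S,X4,X6}  "ab"  orig:{B,C,S}
  [0..2]={X3,X5}  "aba"  orig:{}
  [1..3]=∅  "baa"
  [2..4]={X3,X5}  "aab"  orig:{}
  [0..3]={A,C}  "abaa"
  [1..4]=∅  "baab"
  [0..4]={A,C,X4,X6}  "abaab"  orig:{A,C}

S ∉ T[0,4] ⇒ NO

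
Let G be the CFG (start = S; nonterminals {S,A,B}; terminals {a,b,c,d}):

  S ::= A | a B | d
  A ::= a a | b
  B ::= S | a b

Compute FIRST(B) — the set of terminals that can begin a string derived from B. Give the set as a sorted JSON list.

FIRST iteration:
[1]
  A via A→a a: +{a}
  A via A→b: +{b}
  B via B→a b: +{a}
  S via S→A: +{a,b}
  S via S→d: +{d}
  FIRST[S]={a,b,d}  FIRST[A]={a,b}  FIRST[B]={a}
[2]
  B via B→S: +{b,d}
  FIRST[S]={a,b,d}  FIRST[A]={a,b}  FIRST[B]={a,b,d}
[3] (no change)
  FIRST[S]={a,b,d}  FIRST[A]={a,b}  FIRST[B]={a,b,d}

FIRST(B) = ["a", "b", "d"]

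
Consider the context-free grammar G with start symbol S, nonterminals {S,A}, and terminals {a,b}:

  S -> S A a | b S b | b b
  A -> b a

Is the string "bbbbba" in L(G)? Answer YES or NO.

CNF form of G:
  S -> S X2 | T0 T0 | T0 X3
  A -> T0 T1
  T0 -> b
  T1 -> a
  X2 -> A T1
  X3 -> S T0

CYK fill:
  [0..0]={T0}  "b"  orig:{}
  [1..1]={T0}  "b"  orig:{}
  [2..2]={T0}  "b"  orig:{}
  [3..3]={T0}  "b"  orig:{}
  [4..4]={T0}  "b"  orig:{}
  [5..5]={T1}  "a"  orig:{}
  [0..1]={S}  "bb"
  [1..2]={S}  "bb"
  [2..3]={S}  "bb"
  [3..4]={S}  "bb"
  [4..5]={A}  "ba"
  [0..2]={X3}  "bbb"  orig:{}
  [1..3]={X3}  "bbb"  orig:{}
  [2..4]={X3}  "bbb"  orig:{}
  [3..5]=∅  "bba"
  [0..3]={S}  "bbbb"
  [1..4]={S}  "bbbb"
  [2..5]=∅  "bbba"
  [0..4]={X3}  "bbbbb"  orig:{}
  [1..5]=∅  "bbbba"
  [0..5]=∅  "bbbbba"

S ∉ T[0,5] ⇒ NO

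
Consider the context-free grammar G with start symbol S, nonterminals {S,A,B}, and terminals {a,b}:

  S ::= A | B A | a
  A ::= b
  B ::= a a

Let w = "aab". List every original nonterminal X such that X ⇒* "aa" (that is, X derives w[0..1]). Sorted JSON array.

Convert to CNF:
  S -> B A | a | b
  A -> b
  B -> T0 T0
  T0 -> a

CYK fill, restricted to cells inside w[0..1]:
  T[0,0] 'a' = {S,T0}  orig:{S}
  T[1,1] 'a' = {S,T0}  orig:{S}
  T[0,1] 'aa' = {B}

Original NTs in T[0,1] deriving "aa": ["B"]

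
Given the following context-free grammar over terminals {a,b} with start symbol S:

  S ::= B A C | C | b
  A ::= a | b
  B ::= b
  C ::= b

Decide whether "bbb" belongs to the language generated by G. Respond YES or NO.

Convert to CNF:
  S -> B X0 | b
  A -> a | b
  B -> b
  C -> b
  X0 -> A C

CYK fill:
  T[0,0] 'b' = {A,B,C,S}
  T[1,1] 'b' = {A,B,C,S}
  T[2,2] 'b' = {A,B,C,S}
  T[0,1] 'bb' = {X0}  orig:{}
  T[1,2] 'bb' = {X0}  orig:{}
  T[0,2] 'bbb' = {S}

S ∈ T[0,2] ⇒ YES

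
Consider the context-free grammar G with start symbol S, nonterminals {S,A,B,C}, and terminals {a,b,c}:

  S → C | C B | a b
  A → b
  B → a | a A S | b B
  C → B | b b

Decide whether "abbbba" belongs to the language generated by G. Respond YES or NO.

Convert to CNF:
  S -> C B | T0 T1 | T0 X4 | T1 B | T1 T1 | a
  A -> b
  B -> T0 X2 | T1 B | a
  C -> T0 X3 | T1 B | T1 T1 | a
  T0 -> a
  T1 -> b
  X2 -> A S
  X3 -> A S
  X4 -> A S

CYK table (by increasing span):
  T[0,0] 'a' = {B,C,S,T0}  orig:{B,C,S}
  T[1,1] 'b' = {A,T1}  orig:{A}
  T[2,2] 'b' = {A,T1}  orig:{A}
  T[3,3] 'b' = {A,T1}  orig:{A}
  T[4,4] 'b' = {A,T1}  orig:{A}
  T[5,5] 'a' = {B,C,S,T0}  orig:{B,C,S}
  T[0,1] 'ab' = {S}
  T[1,2] 'bb' = {C,S}
  T[2,3] 'bb' = {C,S}
  T[3,4] 'bb' = {C,S}
  T[4,5] 'ba' = {B,C,S,X2,X3,X4}  orig:{B,C,S}
  T[0,2] 'abb' = ∅
  T[1,3] 'bbb' = {X2,X3,X4}  orig:{}
  T[2,4] 'bbb' = {X2,X3,X4}  orig:{}
  T[3,5] 'bba' = {B,C,S,X2,X3,X4}  orig:{B,C,S}
  T[0,3] 'abbb' = {B,C,S}
  T[1,4] 'bbbb' = ∅
  T[2,5] 'bbba' = {B,C,S,X2,X3,X4}  orig:{B,C,S}
  T[0,4] 'abbbb' = ∅
  T[1,5] 'bbbba' = {B,C,S,X2,X3,X4}  orig:{B,C,S}
  T[0,5] 'abbbba' = {B,C,S}

S ∈ T[0,5] ⇒ YES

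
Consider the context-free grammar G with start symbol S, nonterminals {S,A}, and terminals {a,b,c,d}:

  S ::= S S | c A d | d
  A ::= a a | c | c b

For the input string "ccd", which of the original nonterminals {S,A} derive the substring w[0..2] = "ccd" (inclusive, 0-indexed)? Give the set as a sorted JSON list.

CNF form of G:
  S -> S S | T1 X4 | d
  A -> T0 T0 | T1 T2 | c
  T0 -> a
  T1 -> c
  T2 -> b
  T3 -> d
  X4 -> A T3

CYK table (by increasing span) — only the sub-triangle for w[0..2]:
  cell(0,0) c: {A,T1}  orig:{A}
  cell(1,1) c: {A,T1}  orig:{A}
  cell(2,2) d: {S,T3}  orig:{S}
  cell(0,1) cc: ∅
  cell(1,2) cd: {X4}  orig:{}
  cell(0,2) ccd: {S}

Original NTs in T[0,2] deriving "ccd": ["S"]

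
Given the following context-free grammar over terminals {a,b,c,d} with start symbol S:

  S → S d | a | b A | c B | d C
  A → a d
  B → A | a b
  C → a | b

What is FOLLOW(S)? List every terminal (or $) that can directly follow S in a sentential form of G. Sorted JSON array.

FIRST sets, iterate to fixpoint:
pass 1:
  A via A→a d: +{a}
  B via B→A: +{a}
  C via C→a: +{a}
  C via C→b: +{b}
  S via S→a: +{a}
  S via S→b A: +{b}
  S via S→c B: +{c}
  S via S→d C: +{d}
  FIRST[S]={a,b,c,d}  FIRST[A]={a}  FIRST[B]={a}  FIRST[C]={a,b}
pass 2: — fixpoint
  FIRST[S]={a,b,c,d}  FIRST[A]={a}  FIRST[B]={a}  FIRST[C]={a,b}

Compute FOLLOW by fixpoint:
seed FOLLOW(S) with $
[1]
  S→S d: FOLLOW(S) ⊇ FIRST(d) = {d}; new: +{d}
  S→b A: FOLLOW(A) ⊇ FOLLOW(S) ⊇ {$,d}; new: +{$,d}
  S→c B: FOLLOW(B) ⊇ FOLLOW(S) ⊇ {$,d}; new: +{$,d}
  S→d C: FOLLOW(C) ⊇ FOLLOW(S) ⊇ {$,d}; new: +{$,d}
  S: {$,d}  A: {$,d}  B: {$,d}  C: {$,d}
[2] done
  S: {$,d}  A: {$,d}  B: {$,d}  C: {$,d}

FOLLOW(S) = ["$", "d"]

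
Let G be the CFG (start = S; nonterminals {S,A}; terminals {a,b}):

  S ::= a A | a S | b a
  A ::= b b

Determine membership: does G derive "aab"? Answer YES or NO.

Convert to CNF:
  S -> T0 T1 | T1 A | T1 S
  A -> T0 T0
  T0 -> b
  T1 -> a

CYK fill:
  [0..0]={T1}  "a"  orig:{}
  [1..1]={T1}  "a"  orig:{}
  [2..2]={T0}  "b"  orig:{}
  [0..1]=∅  "aa"
  [1..2]=∅  "ab"
  [0..2]=∅  "aab"

S ∉ T[0,2] ⇒ NO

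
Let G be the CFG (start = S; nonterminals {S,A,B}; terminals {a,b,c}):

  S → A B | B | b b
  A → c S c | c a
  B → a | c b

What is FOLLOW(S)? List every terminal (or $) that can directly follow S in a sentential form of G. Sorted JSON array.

FIRST sets, iterate to fixpoint:
iter 1:
  A via A→c S c: +{c}
  B via B→a: +{a}
  B via B→c b: +{c}
  S via S→A B: +{c}
  S via S→B: +{a}
  S via S→b b: +{b}
  FIRST[S]={a,b,c}  FIRST[A]={c}  FIRST[B]={a,c}
iter 2: — fixpoint
  FIRST[S]={a,b,c}  FIRST[A]={c}  FIRST[B]={a,c}

Compute FOLLOW by fixpoint:
seed FOLLOW(S) with $
pass 1:
  A→c S c: FOLLOW(S) ⊇ FIRST(c) = {c}; new: +{c}
  S→A B: FOLLOW(A) ⊇ FIRST(B) = {a,c}; new: +{a,c}
  S→A B: FOLLOW(B) ⊇ FOLLOW(S) ⊇ {$,c}; new: +{$,c}
  FOLLOW(S)={$,c}  FOLLOW(A)={a,c}  FOLLOW(B)={$,c}
pass 2: done
  FOLLOW(S)={$,c}  FOLLOW(A)={a,c}  FOLLOW(B)={$,c}

FOLLOW(S) = ["$", "c"]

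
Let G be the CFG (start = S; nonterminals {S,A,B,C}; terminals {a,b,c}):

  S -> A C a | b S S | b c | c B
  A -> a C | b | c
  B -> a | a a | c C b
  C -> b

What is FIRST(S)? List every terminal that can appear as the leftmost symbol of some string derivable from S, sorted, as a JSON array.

FIRST sets, iterate to fixpoint:
iter 1:
  A via A→a C: +{a}
  A via A→b: +{b}
  A via A→c: +{c}
  B via B→a: +{a}
  B via B→c C b: +{c}
  C via C→b: +{b}
  S via S→A C a: +{a,b,c}
  FIRST[S]={a,b,c}  FIRST[A]={a,b,c}  FIRST[B]={a,c}  FIRST[C]={b}
iter 2: — fixpoint
  FIRST[S]={a,b,c}  FIRST[A]={a,b,c}  FIRST[B]={a,c}  FIRST[C]={b}

FIRST(S) = ["a", "b", "c"]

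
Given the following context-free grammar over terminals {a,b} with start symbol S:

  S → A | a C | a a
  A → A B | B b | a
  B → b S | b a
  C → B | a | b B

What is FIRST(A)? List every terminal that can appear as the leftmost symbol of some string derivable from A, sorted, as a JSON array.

Compute FIRST by fixpoint:
iter 1:
  A via A→a: +{a}
  B via B→b S: +{b}
  C via C→B: +{b}
  C via C→a: +{a}
  S via S→A: +{a}
  S: {a}  A: {a}  B: {b}  C: {a,b}
iter 2:
  A via A→B b: +{b}
  S via S→A: +{b}
  S: {a,b}  A: {a,b}  B: {b}  C: {a,b}
iter 3: (no change)
  S: {a,b}  A: {a,b}  B: {b}  C: {a,b}

FIRST(A) = ["a", "b"]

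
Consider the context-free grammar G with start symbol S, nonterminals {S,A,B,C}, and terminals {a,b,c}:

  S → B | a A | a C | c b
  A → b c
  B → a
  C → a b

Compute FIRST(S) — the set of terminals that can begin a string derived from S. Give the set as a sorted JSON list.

FIRST sets, iterate to fixpoint:
pass 1:
  A via A→b c: +{b}
  B via B→a: +{a}
  C via C→a b: +{a}
  S via S→B: +{a}
  S via S→c b: +{c}
  S: {a,c}  A: {b}  B: {a}  C: {a}
pass 2: — fixpoint
  S: {a,c}  A: {b}  B: {a}  C: {a}

FIRST(S) = ["a", "c"]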